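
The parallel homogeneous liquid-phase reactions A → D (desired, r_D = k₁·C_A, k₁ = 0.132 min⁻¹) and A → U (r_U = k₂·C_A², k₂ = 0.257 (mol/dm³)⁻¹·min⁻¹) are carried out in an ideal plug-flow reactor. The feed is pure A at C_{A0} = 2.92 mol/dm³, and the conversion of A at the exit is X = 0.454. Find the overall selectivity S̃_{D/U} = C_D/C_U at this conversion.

0.233

C_A = C_{A0}(1−X) = 1.594 mol/dm³.
Along a PFR/batch, dC_D/dC_A = −r_D/(r_D+r_U) = −k₁/(k₁+k₂·C_A).
Integrating from C_{A0} to C_A: C_D = (0.132/0.257)·ln[(0.132+0.257·2.92)/(0.132+0.257·1.59)] = 0.5136·ln(0.8824/0.5417) = 0.2506 mol/dm³.
C_U = (C_{A0}−C_A)−C_D = 1.075 mol/dm³; S̃_{D/U} = 0.2506/1.075 = 0.233.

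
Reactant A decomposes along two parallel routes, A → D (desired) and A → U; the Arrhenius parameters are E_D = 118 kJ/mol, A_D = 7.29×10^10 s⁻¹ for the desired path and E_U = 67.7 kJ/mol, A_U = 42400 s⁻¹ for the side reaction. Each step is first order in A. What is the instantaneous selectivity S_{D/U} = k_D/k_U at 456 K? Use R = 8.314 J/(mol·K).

2.97

k_D/k_U = (A_D/A_U)·exp[−(E_D−E_U)/(RT)] = (A_D/A_U)·exp[(E_U−E_D)/(RT)].
(E_U−E_D)/(RT) = (67.7−118)×10³/(8.314×456) = -50300/3791 = -13.27.
k_D/k_U = (7.29×10^10/42400)·exp(-13.27) = 1.719×10^6 × 1.730×10^-6 = 2.97.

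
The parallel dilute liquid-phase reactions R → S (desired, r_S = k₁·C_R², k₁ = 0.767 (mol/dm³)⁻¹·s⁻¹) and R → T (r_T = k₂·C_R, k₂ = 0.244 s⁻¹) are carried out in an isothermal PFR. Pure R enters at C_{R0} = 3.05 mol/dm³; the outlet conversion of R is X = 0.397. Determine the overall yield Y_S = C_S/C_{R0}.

0.351

C_R = C_{R0}(1−X) = 1.839 mol/dm³.
Along a PFR/batch, dC_T/dC_R = −r_T/(r_S+r_T) = −k₂/(k₂+k₁·C_R).
Integrating from C_{R0} to C_R: C_T = (0.244/0.767)·ln[(0.244+0.767·3.05)/(0.244+0.767·1.84)] = 0.3181·ln(2.583/1.655) = 0.1417 mol/dm³.
Then C_S = (C_{R0}−C_R) − C_T = 1.211 − 0.1417 = 1.069 mol/dm³.
Y_S = C_S/C_{R0} = 1.069/3.05 = 0.351.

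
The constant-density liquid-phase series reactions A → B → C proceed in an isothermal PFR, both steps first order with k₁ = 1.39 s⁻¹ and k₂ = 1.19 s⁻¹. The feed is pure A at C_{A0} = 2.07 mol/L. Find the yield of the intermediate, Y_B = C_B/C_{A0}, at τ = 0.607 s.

The intermediate concentration in a first-order A→B→C sequence is C_B = k₁C_{A0}(e^(−k₁τ) − e^(−k₂τ))/(k₂−k₁).
e^(−k₁τ) = e^(−1.39×0.607) = e^(−0.8437) = 0.4301; e^(−k₂τ) = e^(−0.7223) = 0.4856.
C_B = 1.39×2.07/(1.19−1.39) × (0.4301−0.4856) = (-14.39)×(-0.05552) = 0.7987 mol/L.
Y_B = C_B/C_{A0} = 0.7987/2.07 = 0.386.

0.386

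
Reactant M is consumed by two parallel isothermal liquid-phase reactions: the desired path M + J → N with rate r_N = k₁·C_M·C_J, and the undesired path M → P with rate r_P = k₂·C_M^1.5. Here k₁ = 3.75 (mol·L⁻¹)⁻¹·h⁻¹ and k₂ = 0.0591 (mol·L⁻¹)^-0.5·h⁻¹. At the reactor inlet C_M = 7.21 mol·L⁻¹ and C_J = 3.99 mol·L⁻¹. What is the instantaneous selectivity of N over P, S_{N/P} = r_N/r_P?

S_{N/P} = r_N/r_P = (k₁·C_M·C_J)/(k₂·C_M^1.5) = (k₁/k₂)·C_M^-0.5·C_J.
= (3.75×7.210×3.990) / (0.0591×7.210^1.5) = 107.9/1.144 = 94.3.
The undesired path is higher order in M, so low C_M (CSTR or dilute feed) favours N.

94.3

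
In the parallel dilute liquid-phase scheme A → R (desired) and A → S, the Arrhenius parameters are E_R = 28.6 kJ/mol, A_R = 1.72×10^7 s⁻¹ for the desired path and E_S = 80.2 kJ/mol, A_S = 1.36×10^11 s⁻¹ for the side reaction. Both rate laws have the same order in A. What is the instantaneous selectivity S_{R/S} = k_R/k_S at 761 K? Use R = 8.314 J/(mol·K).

0.440

Since both paths have the same order in A, the concentration cancels and S_{R/S} = k_R/k_S = (A_R/A_S)·exp[(E_S−E_R)/(RT)].
(E_S−E_R)/(RT) = (80.2−28.6)×10³/(8.314×761) = 51600/6327 = 8.156.
k_R/k_S = (1.72×10^7/1.36×10^11)·exp(8.156) = 1.265×10^-4 × 3483 = 0.440.
Since E_R < E_S, lowering the temperature improves selectivity toward R.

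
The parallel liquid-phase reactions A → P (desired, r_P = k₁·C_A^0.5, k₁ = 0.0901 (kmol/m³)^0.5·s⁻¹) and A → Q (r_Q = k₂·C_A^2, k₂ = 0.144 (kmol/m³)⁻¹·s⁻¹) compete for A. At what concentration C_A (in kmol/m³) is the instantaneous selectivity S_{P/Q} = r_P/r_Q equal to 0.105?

S_{P/Q} = (k₁/k₂)·C_A^-1.5 ⇒ C_A = (S·k₂/k₁)^(1/(-1.5)).
= (0.105×0.144/0.0901)^(-0.6667) = (0.1678)^(-0.6667) = 3.29 kmol/m³.

3.29 kmol/m³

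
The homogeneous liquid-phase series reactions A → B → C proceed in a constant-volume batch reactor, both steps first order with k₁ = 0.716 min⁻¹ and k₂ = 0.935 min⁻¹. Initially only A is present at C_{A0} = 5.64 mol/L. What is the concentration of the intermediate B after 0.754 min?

1.64 mol/L

For first-order series with pure A initially, C_B(t) = k₁C_{A0}/(k₂−k₁)·(e^(−k₁t) − e^(−k₂t)).
e^(−k₁t) = e^(−0.716×0.754) = e^(−0.5399) = 0.5828; e^(−k₂t) = e^(−0.7050) = 0.4941.
C_B = 0.716×5.64/(0.935−0.716) × (0.5828−0.4941) = 18.44×0.08871 = 1.636 mol/L.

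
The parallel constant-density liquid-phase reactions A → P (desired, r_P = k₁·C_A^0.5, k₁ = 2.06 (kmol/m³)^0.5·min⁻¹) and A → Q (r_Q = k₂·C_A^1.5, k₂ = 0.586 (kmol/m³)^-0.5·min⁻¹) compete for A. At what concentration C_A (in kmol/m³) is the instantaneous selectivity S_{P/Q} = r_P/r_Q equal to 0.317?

11.1 kmol/m³

S_{P/Q} = (k₁/k₂)·C_A⁻¹ ⇒ C_A = (S·k₂/k₁)^(-1).
= (0.317×0.586/2.06)^(-1) = (0.09018)^(-1) = 11.1 kmol/m³.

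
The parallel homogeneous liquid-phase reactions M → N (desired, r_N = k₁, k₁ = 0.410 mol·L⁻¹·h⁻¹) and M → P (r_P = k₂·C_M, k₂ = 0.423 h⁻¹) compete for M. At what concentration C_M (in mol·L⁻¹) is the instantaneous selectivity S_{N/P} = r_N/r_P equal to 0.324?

2.99 mol·L⁻¹

S_{N/P} = (k₁/k₂)·C_M⁻¹ ⇒ C_M = (S·k₂/k₁)^(-1).
= (0.324×0.423/0.410)^(-1) = (0.3343)^(-1) = 2.99 mol·L⁻¹.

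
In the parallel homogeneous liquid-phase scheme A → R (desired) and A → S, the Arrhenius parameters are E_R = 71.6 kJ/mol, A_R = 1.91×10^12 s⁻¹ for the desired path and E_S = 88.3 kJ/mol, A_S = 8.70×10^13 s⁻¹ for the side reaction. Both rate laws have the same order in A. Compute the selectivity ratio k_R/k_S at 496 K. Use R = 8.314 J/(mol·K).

1.26

With equal orders, S_{R/S} = k_R/k_S = (A_R/A_S)·exp[(E_S−E_R)/(RT)].
(E_S−E_R)/(RT) = (88.3−71.6)×10³/(8.314×496) = 16700/4124 = 4.050.
k_R/k_S = (1.91×10^12/8.70×10^13)·exp(4.050) = 0.02195 × 57.38 = 1.26.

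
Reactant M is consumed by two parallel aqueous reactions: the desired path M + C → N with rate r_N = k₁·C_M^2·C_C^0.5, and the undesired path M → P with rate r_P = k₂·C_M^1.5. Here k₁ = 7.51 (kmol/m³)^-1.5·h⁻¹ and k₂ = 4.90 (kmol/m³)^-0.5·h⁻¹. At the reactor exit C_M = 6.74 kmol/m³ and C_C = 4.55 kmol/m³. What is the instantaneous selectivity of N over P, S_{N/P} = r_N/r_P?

8.49

S_{N/P} = r_N/r_P = (k₁·C_M^2·C_C^0.5)/(k₂·C_M^1.5) = (k₁/k₂)·C_M^0.5·C_C^0.5.
= (7.51×6.740^2×4.550^0.5) / (4.90×6.740^1.5) = 727.7/85.74 = 8.49.
Since the desired path is higher order in M, keeping C_M high (PFR or concentrated feed) favours N.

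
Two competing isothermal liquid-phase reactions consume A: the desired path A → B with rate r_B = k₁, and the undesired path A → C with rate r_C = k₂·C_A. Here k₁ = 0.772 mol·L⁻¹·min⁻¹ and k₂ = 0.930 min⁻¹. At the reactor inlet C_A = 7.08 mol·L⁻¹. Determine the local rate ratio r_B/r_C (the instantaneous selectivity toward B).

0.117

S_{B/C} = r_B/r_C = (k₁)/(k₂·C_A) = (k₁/k₂)·C_A⁻¹.
= (0.772) / (0.930×7.080) = 0.7720/6.584 = 0.117.
The undesired path is higher order in A, so low C_A (CSTR or dilute feed) favours B.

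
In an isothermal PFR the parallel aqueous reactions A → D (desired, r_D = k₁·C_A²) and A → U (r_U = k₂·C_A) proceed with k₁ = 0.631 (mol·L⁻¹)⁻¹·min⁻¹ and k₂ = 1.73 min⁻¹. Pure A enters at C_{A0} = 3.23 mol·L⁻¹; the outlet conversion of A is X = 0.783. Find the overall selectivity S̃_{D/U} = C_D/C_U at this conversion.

C_A = C_{A0}(1−X) = 0.7009 mol·L⁻¹.
Along a PFR/batch, dC_U/dC_A = −r_U/(r_D+r_U) = −k₂/(k₂+k₁·C_A).
Integrating from C_{A0} to C_A: C_U = (1.73/0.631)·ln[(1.73+0.631·3.23)/(1.73+0.631·0.701)] = 2.742·ln(3.768/2.172) = 1.510 mol·L⁻¹.
Then C_D = (C_{A0}−C_A) − C_U = 2.529 − 1.510 = 1.019 mol·L⁻¹.
S̃_{D/U} = C_D/C_U = 1.019/1.510 = 0.675.

0.675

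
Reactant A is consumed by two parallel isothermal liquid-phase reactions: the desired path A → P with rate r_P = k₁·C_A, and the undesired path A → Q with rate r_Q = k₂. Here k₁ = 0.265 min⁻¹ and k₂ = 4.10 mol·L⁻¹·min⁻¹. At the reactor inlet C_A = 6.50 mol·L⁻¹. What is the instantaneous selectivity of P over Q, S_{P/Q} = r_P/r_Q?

S_{P/Q} = r_P/r_Q = (k₁·C_A)/(k₂) = (k₁/k₂)·C_A.
= (0.265×6.500) / (4.10) = 1.723/4.100 = 0.420.
Since the desired path is higher order in A, keeping C_A high (PFR or concentrated feed) favours P.

0.420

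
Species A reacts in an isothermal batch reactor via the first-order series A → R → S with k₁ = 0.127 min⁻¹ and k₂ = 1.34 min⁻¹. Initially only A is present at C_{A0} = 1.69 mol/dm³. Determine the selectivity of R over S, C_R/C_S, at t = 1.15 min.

Solving the coupled first-order balances gives C_R(t) = [k₁/(k₂−k₁)]·C_{A0}·(e^(−k₁t) − e^(−k₂t)).
e^(−k₁t) = e^(−0.127×1.15) = e^(−0.1460) = 0.8641; e^(−k₂t) = e^(−1.541) = 0.2142.
C_R = 0.127×1.69/(1.34−0.127) × (0.8641−0.2142) = 0.1769×0.6499 = 0.1150 mol/dm³.
C_A = C_{A0}e^(−k₁t) = 1.460 mol/dm³, so C_S = C_{A0}−C_A−C_R = 0.1146 mol/dm³; C_R/C_S = 1.00.

1.00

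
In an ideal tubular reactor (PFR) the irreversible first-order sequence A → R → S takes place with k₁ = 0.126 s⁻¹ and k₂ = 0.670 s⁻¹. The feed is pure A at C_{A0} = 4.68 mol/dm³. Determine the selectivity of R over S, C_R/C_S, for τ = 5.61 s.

0.273

The intermediate concentration in a first-order A→B→C sequence is C_R = k₁C_{A0}(e^(−k₁τ) − e^(−k₂τ))/(k₂−k₁).
e^(−k₁τ) = e^(−0.126×5.61) = e^(−0.7069) = 0.4932; e^(−k₂τ) = e^(−3.759) = 0.02331.
C_R = 0.126×4.68/(0.670−0.126) × (0.4932−0.02331) = 1.084×0.4699 = 0.5093 mol/dm³.
C_A = C_{A0}e^(−k₁τ) = 2.308 mol/dm³, so C_S = C_{A0}−C_A−C_R = 1.863 mol/dm³; C_R/C_S = 0.273.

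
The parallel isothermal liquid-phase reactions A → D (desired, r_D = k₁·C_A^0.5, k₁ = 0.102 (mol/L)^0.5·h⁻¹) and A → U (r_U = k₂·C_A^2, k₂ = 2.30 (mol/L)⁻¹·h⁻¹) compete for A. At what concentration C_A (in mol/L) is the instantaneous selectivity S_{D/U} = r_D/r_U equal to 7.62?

0.0324 mol/L

S_{D/U} = (k₁/k₂)·C_A^-1.5 ⇒ C_A = (S·k₂/k₁)^(1/(-1.5)).
= (7.62×2.30/0.102)^(-0.6667) = (171.8)^(-0.6667) = 0.0324 mol/L.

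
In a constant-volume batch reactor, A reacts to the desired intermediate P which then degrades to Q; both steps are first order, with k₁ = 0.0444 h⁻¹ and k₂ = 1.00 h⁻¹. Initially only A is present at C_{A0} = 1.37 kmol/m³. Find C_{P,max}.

0.0526 kmol/m³

At the optimum, C_{P,max}/C_{A0} = (k₁/k₂)^[k₂/(k₂−k₁)].
= (0.0444/1.00)^(1.00/(1.00−0.0444)) = (0.04440)^(1.046) = 0.03842.
C_{P,max} = 0.03842×1.37 = 0.0526 kmol/m³.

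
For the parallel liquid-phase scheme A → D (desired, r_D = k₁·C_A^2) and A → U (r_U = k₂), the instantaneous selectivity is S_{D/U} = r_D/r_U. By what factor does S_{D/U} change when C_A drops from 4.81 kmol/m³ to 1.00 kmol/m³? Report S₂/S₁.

S_{D/U} = (k₁/k₂)·C_A^2, so S₂/S₁ = (C_{A,2}/C_{A,1})^2.
= (1.00/4.81)^2 = (0.2079)^2 = 0.0432.
Selectivity toward D falls as C_A falls — high-concentration operation is favoured.

0.0432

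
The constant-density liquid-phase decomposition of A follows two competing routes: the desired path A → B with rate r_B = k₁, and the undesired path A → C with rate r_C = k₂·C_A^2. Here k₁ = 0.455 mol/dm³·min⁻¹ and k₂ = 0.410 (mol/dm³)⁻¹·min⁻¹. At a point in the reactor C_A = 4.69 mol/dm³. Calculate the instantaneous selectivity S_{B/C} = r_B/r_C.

0.0505

S_{B/C} = r_B/r_C = (k₁)/(k₂·C_A^2) = (k₁/k₂)·C_A^-2.
= (0.455) / (0.410×4.690^2) = 0.4550/9.018 = 0.0505.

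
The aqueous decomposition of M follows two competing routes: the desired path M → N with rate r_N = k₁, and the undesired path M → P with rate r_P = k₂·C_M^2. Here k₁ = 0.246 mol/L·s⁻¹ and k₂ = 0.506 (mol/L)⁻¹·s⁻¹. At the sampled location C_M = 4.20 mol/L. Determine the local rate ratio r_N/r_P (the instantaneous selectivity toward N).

0.0276

S_{N/P} = r_N/r_P = (k₁)/(k₂·C_M^2) = (k₁/k₂)·C_M^-2.
= (0.246) / (0.506×4.200^2) = 0.2460/8.926 = 0.0276.
The undesired path is higher order in M, so low C_M (CSTR or dilute feed) favours N.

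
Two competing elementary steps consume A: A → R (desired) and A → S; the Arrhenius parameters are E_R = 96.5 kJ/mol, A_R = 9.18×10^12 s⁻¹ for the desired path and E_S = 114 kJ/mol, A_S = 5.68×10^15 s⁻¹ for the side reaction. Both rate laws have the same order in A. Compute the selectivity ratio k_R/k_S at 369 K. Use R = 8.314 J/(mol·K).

0.485

With equal orders, S_{R/S} = k_R/k_S = (A_R/A_S)·exp[(E_S−E_R)/(RT)].
(E_S−E_R)/(RT) = (114−96.5)×10³/(8.314×369) = 17500/3068 = 5.704.
k_R/k_S = (9.18×10^12/5.68×10^15)·exp(5.704) = 0.001616 × 300.2 = 0.485.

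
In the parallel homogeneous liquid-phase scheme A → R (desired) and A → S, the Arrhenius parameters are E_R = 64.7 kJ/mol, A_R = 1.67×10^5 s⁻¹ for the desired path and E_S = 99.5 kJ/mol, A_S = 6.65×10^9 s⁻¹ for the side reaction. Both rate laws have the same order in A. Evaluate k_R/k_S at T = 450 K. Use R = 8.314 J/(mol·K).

With equal orders, S_{R/S} = k_R/k_S = (A_R/A_S)·exp[(E_S−E_R)/(RT)].
(E_S−E_R)/(RT) = (99.5−64.7)×10³/(8.314×450) = 34800/3741 = 9.302.
k_R/k_S = (1.67×10^5/6.65×10^9)·exp(9.302) = 2.511×10^-5 × 10955 = 0.275.

0.275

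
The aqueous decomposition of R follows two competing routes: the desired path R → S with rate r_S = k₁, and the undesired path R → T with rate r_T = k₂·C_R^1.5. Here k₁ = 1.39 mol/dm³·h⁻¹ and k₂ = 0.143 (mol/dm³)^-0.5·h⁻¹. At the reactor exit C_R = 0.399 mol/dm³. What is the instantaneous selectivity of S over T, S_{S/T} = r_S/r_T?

S_{S/T} = r_S/r_T = (k₁)/(k₂·C_R^1.5) = (k₁/k₂)·C_R^-1.5.
= (1.39) / (0.143×0.3990^1.5) = 1.390/0.03604 = 38.6.
The undesired path is higher order in R, so low C_R (CSTR or dilute feed) favours S.

38.6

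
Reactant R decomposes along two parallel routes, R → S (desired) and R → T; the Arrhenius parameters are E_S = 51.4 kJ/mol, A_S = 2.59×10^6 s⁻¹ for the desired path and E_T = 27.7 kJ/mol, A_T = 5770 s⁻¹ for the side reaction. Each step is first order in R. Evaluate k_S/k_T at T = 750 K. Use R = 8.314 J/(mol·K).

10.0

k_S/k_T = (A_S/A_T)·exp[−(E_S−E_T)/(RT)] = (A_S/A_T)·exp[(E_T−E_S)/(RT)].
(E_T−E_S)/(RT) = (27.7−51.4)×10³/(8.314×750) = -23700/6236 = -3.801.
k_S/k_T = (2.59×10^6/5770)·exp(-3.801) = 448.9 × 0.02235 = 10.0.
Since E_S > E_T, raising the temperature improves selectivity toward S.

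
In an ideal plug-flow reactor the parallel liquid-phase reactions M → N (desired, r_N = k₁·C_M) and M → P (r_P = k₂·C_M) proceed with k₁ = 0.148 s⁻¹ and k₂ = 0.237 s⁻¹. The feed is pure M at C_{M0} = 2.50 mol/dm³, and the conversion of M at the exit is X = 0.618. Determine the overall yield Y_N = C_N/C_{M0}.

0.238

C_M = C_{M0}(1−X) = 0.9550 mol/dm³.
Both paths are first order in M, so the instantaneous fraction to N is constant: dC_N/d(−C_M) = k₁/(k₁+k₂) = 0.3844.
C_N = 0.3844·(C_{M0}−C_M) = 0.3844×1.545 = 0.594 mol/dm³.
Y_N = C_N/C_{M0} = 0.5939/2.50 = 0.238.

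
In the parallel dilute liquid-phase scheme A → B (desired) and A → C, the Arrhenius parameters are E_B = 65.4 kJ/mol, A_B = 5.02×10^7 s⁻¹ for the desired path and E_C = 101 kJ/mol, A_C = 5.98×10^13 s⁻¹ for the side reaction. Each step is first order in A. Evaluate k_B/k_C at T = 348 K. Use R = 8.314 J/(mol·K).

0.185

Since both paths have the same order in A, the concentration cancels and S_{B/C} = k_B/k_C = (A_B/A_C)·exp[(E_C−E_B)/(RT)].
(E_C−E_B)/(RT) = (101−65.4)×10³/(8.314×348) = 35600/2893 = 12.30.
k_B/k_C = (5.02×10^7/5.98×10^13)·exp(12.30) = 8.395×10^-7 × 2.207×10^5 = 0.185.
Since E_B < E_C, lowering the temperature improves selectivity toward B.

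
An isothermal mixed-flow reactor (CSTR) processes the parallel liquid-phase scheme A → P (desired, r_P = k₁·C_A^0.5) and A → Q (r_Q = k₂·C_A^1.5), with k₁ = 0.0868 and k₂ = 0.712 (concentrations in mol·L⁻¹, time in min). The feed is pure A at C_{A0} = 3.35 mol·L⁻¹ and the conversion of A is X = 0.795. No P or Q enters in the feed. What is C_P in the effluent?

0.402 mol·L⁻¹

Exit C_A = C_{A0}(1−X) = 3.35×0.205 = 0.6867 mol·L⁻¹.
Rates in a CSTR are evaluated at the outlet concentration: r_P = 0.0868×0.6867^0.5 = 0.07193, r_Q = 0.712×0.6867^1.5 = 0.4052.
Fraction of consumed A going to P: r_P/(r_P+r_Q) = 0.1508.
C_P = 0.1508·C_{A0}·X = 0.1508×3.35×0.795 = 0.402 mol·L⁻¹.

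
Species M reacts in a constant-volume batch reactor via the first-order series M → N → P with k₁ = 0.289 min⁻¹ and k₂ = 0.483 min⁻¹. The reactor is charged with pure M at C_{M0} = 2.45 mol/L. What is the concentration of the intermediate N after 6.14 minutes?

0.431 mol/L

Solving the coupled first-order balances gives C_N(t) = [k₁/(k₂−k₁)]·C_{M0}·(e^(−k₁t) − e^(−k₂t)).
e^(−k₁t) = e^(−0.289×6.14) = e^(−1.774) = 0.1696; e^(−k₂t) = e^(−2.966) = 0.05153.
C_N = 0.289×2.45/(0.483−0.289) × (0.1696−0.05153) = 3.650×0.1180 = 0.4308 mol/L.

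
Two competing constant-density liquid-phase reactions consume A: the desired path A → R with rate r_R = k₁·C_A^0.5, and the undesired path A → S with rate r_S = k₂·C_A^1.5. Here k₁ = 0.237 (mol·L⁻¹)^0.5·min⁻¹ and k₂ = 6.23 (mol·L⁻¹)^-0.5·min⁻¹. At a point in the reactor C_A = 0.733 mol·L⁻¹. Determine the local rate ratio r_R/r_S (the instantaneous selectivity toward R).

0.0519

S_{R/S} = r_R/r_S = (k₁·C_A^0.5)/(k₂·C_A^1.5) = (k₁/k₂)·C_A⁻¹.
= (0.237×0.7330^0.5) / (6.23×0.7330^1.5) = 0.2029/3.910 = 0.0519.
The undesired path is higher order in A, so low C_A (CSTR or dilute feed) favours R.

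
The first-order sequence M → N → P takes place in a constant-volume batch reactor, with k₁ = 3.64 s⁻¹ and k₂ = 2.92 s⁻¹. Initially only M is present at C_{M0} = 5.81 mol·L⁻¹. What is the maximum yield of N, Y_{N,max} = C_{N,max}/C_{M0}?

Evaluating C_N at t_opt = ln(k₂/k₁)/(k₂−k₁) gives C_{N,max}/C_{M0} = (k₁/k₂)^[k₂/(k₂−k₁)].
= (3.64/2.92)^(2.92/(2.92−3.64)) = (1.247)^(-4.056) = 0.4091.

0.409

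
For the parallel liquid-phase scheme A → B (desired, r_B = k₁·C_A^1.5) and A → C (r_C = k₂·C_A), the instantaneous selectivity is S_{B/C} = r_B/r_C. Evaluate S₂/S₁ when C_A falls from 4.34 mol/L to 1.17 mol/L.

S_{B/C} = (k₁/k₂)·C_A^0.5, so S₂/S₁ = (C_{A,2}/C_{A,1})^0.5.
= (1.17/4.34)^0.5 = (0.2696)^0.5 = 0.519.

0.519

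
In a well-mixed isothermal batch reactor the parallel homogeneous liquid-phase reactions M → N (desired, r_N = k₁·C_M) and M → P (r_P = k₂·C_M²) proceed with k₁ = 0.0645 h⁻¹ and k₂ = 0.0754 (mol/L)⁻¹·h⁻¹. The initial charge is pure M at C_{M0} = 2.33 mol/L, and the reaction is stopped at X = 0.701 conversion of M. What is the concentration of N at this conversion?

0.615 mol/L

C_M = C_{M0}(1−X) = 0.6967 mol/L.
Along a PFR/batch, dC_N/dC_M = −r_N/(r_N+r_P) = −k₁/(k₁+k₂·C_M).
Integrating from C_{M0} to C_M: C_N = (0.0645/0.0754)·ln[(0.0645+0.0754·2.33)/(0.0645+0.0754·0.697)] = 0.8554·ln(0.2402/0.1170) = 0.6150 mol/L.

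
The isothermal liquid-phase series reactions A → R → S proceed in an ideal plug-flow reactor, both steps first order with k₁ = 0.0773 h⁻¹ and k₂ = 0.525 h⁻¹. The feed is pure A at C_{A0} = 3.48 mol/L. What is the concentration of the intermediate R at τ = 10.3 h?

Solving the coupled first-order balances gives C_R(τ) = [k₁/(k₂−k₁)]·C_{A0}·(e^(−k₁τ) − e^(−k₂τ)).
e^(−k₁τ) = e^(−0.0773×10.3) = e^(−0.7962) = 0.4510; e^(−k₂τ) = e^(−5.408) = 0.004483.
C_R = 0.0773×3.48/(0.525−0.0773) × (0.4510−0.004483) = 0.6009×0.4466 = 0.2683 mol/L.

0.268 mol/L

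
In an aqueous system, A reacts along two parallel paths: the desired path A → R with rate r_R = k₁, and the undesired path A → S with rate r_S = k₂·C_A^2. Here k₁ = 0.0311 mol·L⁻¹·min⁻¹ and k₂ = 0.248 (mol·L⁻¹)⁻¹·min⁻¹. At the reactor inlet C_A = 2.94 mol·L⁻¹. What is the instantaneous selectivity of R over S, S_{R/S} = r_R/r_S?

S_{R/S} = r_R/r_S = (k₁)/(k₂·C_A^2) = (k₁/k₂)·C_A^-2.
= (0.0311) / (0.248×2.940^2) = 0.03110/2.144 = 0.0145.
The undesired path is higher order in A, so low C_A (CSTR or dilute feed) favours R.

0.0145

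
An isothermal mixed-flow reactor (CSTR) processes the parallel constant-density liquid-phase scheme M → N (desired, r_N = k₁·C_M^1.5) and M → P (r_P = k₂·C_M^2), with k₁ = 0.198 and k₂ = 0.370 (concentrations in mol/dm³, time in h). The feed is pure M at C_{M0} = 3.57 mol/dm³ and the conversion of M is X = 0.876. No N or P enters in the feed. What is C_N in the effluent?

Exit C_M = C_{M0}(1−X) = 3.57×0.124 = 0.4427 mol/dm³.
Rates in a CSTR are evaluated at the outlet concentration: r_N = 0.198×0.4427^1.5 = 0.05832, r_P = 0.370×0.4427^2 = 0.07251.
Fraction of consumed M going to N: r_N/(r_N+r_P) = 0.4458.
C_N = 0.4458·C_{M0}·X = 0.4458×3.57×0.876 = 1.39 mol/dm³.

1.39 mol/dm³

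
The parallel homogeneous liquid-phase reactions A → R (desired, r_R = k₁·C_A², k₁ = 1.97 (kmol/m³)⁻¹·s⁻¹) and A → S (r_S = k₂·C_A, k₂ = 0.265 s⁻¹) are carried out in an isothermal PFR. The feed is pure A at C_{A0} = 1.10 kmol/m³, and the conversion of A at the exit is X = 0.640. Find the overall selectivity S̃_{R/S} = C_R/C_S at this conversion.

5.20

C_A = C_{A0}(1−X) = 0.3960 kmol/m³.
Along a PFR/batch, dC_S/dC_A = −r_S/(r_R+r_S) = −k₂/(k₂+k₁·C_A).
Integrating from C_{A0} to C_A: C_S = (0.265/1.97)·ln[(0.265+1.97·1.10)/(0.265+1.97·0.396)] = 0.1345·ln(2.432/1.045) = 0.1136 kmol/m³.
Then C_R = (C_{A0}−C_A) − C_S = 0.7040 − 0.1136 = 0.5904 kmol/m³.
S̃_{R/S} = C_R/C_S = 0.5904/0.1136 = 5.20.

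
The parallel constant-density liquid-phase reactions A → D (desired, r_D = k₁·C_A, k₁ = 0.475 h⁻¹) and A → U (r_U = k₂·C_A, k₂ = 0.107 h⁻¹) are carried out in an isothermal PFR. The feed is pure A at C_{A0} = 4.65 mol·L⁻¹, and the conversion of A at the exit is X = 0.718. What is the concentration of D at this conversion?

C_A = C_{A0}(1−X) = 1.311 mol·L⁻¹.
Both paths are first order in A, so the instantaneous fraction to D is constant: dC_D/d(−C_A) = k₁/(k₁+k₂) = 0.8162.
C_D = 0.8162·(C_{A0}−C_A) = 0.8162×3.339 = 2.72 mol·L⁻¹.

2.72 mol·L⁻¹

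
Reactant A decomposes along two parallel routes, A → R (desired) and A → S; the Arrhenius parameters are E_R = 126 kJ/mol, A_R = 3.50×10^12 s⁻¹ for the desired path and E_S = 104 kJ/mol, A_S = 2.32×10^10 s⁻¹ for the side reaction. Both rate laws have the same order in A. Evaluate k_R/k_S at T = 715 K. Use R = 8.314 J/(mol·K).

3.73

With equal orders, S_{R/S} = k_R/k_S = (A_R/A_S)·exp[(E_S−E_R)/(RT)].
(E_S−E_R)/(RT) = (104−126)×10³/(8.314×715) = -22000/5945 = -3.701.
k_R/k_S = (3.50×10^12/2.32×10^10)·exp(-3.701) = 150.9 × 0.02470 = 3.73.
Since E_R > E_S, raising the temperature improves selectivity toward R.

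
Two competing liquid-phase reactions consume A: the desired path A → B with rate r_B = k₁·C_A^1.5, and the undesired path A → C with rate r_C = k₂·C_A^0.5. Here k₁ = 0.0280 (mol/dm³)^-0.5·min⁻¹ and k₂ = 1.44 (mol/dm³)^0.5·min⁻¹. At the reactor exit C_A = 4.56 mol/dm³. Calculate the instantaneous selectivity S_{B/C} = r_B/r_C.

S_{B/C} = r_B/r_C = (k₁·C_A^1.5)/(k₂·C_A^0.5) = (k₁/k₂)·C_A.
= (0.0280×4.560^1.5) / (1.44×4.560^0.5) = 0.2726/3.075 = 0.0887.

0.0887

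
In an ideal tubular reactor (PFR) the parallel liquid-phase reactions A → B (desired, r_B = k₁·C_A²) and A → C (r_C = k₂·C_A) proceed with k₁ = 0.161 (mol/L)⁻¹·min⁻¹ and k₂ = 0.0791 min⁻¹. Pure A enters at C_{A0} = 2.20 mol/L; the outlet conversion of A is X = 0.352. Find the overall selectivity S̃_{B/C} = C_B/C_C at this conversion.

3.65

C_A = C_{A0}(1−X) = 1.426 mol/L.
Along a PFR/batch, dC_C/dC_A = −r_C/(r_B+r_C) = −k₂/(k₂+k₁·C_A).
Integrating from C_{A0} to C_A: C_C = (0.0791/0.161)·ln[(0.0791+0.161·2.20)/(0.0791+0.161·1.43)] = 0.4913·ln(0.4333/0.3086) = 0.1667 mol/L.
Then C_B = (C_{A0}−C_A) − C_C = 0.7744 − 0.1667 = 0.6077 mol/L.
S̃_{B/C} = C_B/C_C = 0.6077/0.1667 = 3.65.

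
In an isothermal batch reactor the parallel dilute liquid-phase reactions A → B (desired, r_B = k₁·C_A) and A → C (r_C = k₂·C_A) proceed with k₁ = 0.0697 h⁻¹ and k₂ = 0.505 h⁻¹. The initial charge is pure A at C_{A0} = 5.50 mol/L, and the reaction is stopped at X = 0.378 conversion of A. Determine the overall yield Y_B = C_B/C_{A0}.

0.0458

C_A = C_{A0}(1−X) = 3.421 mol/L.
Both paths are first order in A, so the instantaneous fraction to B is constant: dC_B/d(−C_A) = k₁/(k₁+k₂) = 0.1213.
C_B = 0.1213·(C_{A0}−C_A) = 0.1213×2.079 = 0.252 mol/L.
Y_B = C_B/C_{A0} = 0.2521/5.50 = 0.0458.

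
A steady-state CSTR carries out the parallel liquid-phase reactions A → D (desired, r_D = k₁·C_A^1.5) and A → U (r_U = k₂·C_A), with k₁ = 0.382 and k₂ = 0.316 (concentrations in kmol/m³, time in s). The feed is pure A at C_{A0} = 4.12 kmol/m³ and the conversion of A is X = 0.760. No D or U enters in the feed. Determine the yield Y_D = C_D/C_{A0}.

0.415

Exit C_A = C_{A0}(1−X) = 4.12×0.240 = 0.9888 kmol/m³.
In a CSTR the entire volume is at exit conditions, so r_D = 0.382×0.9888^1.5 = 0.3756 and r_U = 0.316×0.9888 = 0.3125.
Fraction of consumed A going to D: r_D/(r_D+r_U) = 0.5459.
C_D = 0.5459·C_{A0}·X = 0.5459×4.12×0.760 = 1.71 kmol/m³; Y_D = C_D/C_{A0} = 0.415.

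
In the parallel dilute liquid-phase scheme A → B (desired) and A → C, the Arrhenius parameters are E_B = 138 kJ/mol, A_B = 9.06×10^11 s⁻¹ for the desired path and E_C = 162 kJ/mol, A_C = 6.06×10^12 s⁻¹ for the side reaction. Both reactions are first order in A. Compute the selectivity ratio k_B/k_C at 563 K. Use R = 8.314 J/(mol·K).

Since both paths have the same order in A, the concentration cancels and S_{B/C} = k_B/k_C = (A_B/A_C)·exp[(E_C−E_B)/(RT)].
(E_C−E_B)/(RT) = (162−138)×10³/(8.314×563) = 24000/4681 = 5.127.
k_B/k_C = (9.06×10^11/6.06×10^12)·exp(5.127) = 0.1495 × 168.6 = 25.2.
Since E_B < E_C, lowering the temperature improves selectivity toward B.

25.2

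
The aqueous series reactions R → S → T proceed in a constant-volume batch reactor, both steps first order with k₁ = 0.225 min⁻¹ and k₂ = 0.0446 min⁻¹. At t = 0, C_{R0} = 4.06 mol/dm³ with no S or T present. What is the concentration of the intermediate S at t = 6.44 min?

Solving the coupled first-order balances gives C_S(t) = [k₁/(k₂−k₁)]·C_{R0}·(e^(−k₁t) − e^(−k₂t)).
e^(−k₁t) = e^(−0.225×6.44) = e^(−1.449) = 0.2348; e^(−k₂t) = e^(−0.2872) = 0.7503.
C_S = 0.225×4.06/(0.0446−0.225) × (0.2348−0.7503) = (-5.064)×(-0.5155) = 2.611 mol/dm³.

2.61 mol/dm³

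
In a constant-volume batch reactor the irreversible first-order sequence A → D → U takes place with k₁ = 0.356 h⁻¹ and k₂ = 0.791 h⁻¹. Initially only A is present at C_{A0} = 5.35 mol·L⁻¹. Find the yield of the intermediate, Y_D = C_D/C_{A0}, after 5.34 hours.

0.110

The intermediate concentration in a first-order A→B→C sequence is C_D = k₁C_{A0}(e^(−k₁t) − e^(−k₂t))/(k₂−k₁).
e^(−k₁t) = e^(−0.356×5.34) = e^(−1.901) = 0.1494; e^(−k₂t) = e^(−4.224) = 0.01464.
C_D = 0.356×5.35/(0.791−0.356) × (0.1494−0.01464) = 4.378×0.1348 = 0.5901 mol·L⁻¹.
Y_D = C_D/C_{A0} = 0.5901/5.35 = 0.110.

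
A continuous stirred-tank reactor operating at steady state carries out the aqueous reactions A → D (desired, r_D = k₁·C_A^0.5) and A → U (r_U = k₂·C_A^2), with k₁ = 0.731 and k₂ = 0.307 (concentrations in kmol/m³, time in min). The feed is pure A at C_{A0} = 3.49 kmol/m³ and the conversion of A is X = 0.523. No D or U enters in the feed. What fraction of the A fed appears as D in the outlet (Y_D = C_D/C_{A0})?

Exit C_A = C_{A0}(1−X) = 3.49×0.477 = 1.665 kmol/m³.
Rates in a CSTR are evaluated at the outlet concentration: r_D = 0.731×1.665^0.5 = 0.9432, r_U = 0.307×1.665^2 = 0.8508.
Fraction of consumed A going to D: r_D/(r_D+r_U) = 0.5257.
C_D = 0.5257·C_{A0}·X = 0.5257×3.49×0.523 = 0.960 kmol/m³; Y_D = C_D/C_{A0} = 0.275.

0.275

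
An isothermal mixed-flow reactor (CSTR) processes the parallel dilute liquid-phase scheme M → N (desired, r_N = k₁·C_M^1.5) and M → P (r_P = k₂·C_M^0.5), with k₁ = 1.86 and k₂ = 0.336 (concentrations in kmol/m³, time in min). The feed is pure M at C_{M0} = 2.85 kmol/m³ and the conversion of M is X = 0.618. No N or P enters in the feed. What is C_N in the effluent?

1.51 kmol/m³

Exit C_M = C_{M0}(1−X) = 2.85×0.382 = 1.089 kmol/m³.
Rates in a CSTR are evaluated at the outlet concentration: r_N = 1.86×1.089^1.5 = 2.113, r_P = 0.336×1.089^0.5 = 0.3506.
Fraction of consumed M going to N: r_N/(r_N+r_P) = 0.8577.
C_N = 0.8577·C_{M0}·X = 0.8577×2.85×0.618 = 1.51 kmol/m³.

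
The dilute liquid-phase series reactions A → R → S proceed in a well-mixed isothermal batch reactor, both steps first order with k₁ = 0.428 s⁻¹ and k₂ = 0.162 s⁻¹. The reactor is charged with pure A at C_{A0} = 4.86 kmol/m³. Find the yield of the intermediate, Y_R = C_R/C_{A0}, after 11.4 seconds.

For first-order series with pure A initially, C_R(t) = k₁C_{A0}/(k₂−k₁)·(e^(−k₁t) − e^(−k₂t)).
e^(−k₁t) = e^(−0.428×11.4) = e^(−4.879) = 0.007603; e^(−k₂t) = e^(−1.847) = 0.1577.
C_R = 0.428×4.86/(0.162−0.428) × (0.007603−0.1577) = (-7.820)×(-0.1501) = 1.174 kmol/m³.
Y_R = C_R/C_{A0} = 1.174/4.86 = 0.242.

0.242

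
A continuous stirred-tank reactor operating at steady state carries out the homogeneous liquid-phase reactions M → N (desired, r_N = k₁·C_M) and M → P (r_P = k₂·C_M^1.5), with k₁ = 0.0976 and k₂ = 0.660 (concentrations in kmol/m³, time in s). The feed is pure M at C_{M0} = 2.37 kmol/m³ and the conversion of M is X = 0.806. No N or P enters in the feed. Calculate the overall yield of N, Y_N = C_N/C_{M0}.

0.144

Exit C_M = C_{M0}(1−X) = 2.37×0.194 = 0.4598 kmol/m³.
A CSTR operates uniformly at the exit composition, giving r_N = 0.04487 and r_P = 0.2058 (each k·C_M^n at C_M = 0.4598).
Fraction of consumed M going to N: r_N/(r_N+r_P) = 0.1790.
C_N = 0.1790·C_{M0}·X = 0.1790×2.37×0.806 = 0.342 kmol/m³; Y_N = C_N/C_{M0} = 0.144.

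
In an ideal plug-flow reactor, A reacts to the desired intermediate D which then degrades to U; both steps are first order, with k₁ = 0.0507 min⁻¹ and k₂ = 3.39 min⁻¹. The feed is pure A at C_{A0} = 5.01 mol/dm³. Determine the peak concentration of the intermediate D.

0.0703 mol/dm³

At the optimum, C_{D,max}/C_{A0} = (k₁/k₂)^[k₂/(k₂−k₁)].
= (0.0507/3.39)^(3.39/(3.39−0.0507)) = (0.01496)^(1.015) = 0.01403.
C_{D,max} = 0.01403×5.01 = 0.0703 mol/dm³.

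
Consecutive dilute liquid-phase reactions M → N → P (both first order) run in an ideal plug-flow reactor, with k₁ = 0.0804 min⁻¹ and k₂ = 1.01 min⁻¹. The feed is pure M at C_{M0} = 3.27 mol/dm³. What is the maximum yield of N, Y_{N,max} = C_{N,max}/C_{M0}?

At the optimum, C_{N,max}/C_{M0} = (k₁/k₂)^[k₂/(k₂−k₁)].
= (0.0804/1.01)^(1.01/(1.01−0.0804)) = (0.07960)^(1.086) = 0.06396.

0.0640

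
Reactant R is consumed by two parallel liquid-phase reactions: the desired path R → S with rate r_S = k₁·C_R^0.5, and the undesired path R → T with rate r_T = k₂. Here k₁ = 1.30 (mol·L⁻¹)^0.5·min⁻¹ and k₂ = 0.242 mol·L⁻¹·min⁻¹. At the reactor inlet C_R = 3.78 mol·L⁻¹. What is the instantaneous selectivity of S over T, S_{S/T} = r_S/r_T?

10.4

S_{S/T} = r_S/r_T = (k₁·C_R^0.5)/(k₂) = (k₁/k₂)·C_R^0.5.
= (1.30×3.780^0.5) / (0.242) = 2.527/0.2420 = 10.4.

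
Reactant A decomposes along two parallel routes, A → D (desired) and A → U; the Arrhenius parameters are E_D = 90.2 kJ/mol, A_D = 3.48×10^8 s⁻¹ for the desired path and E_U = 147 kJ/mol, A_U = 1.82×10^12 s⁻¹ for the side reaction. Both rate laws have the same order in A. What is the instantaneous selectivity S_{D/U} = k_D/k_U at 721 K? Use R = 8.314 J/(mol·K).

2.49

With equal orders, S_{D/U} = k_D/k_U = (A_D/A_U)·exp[(E_U−E_D)/(RT)].
(E_U−E_D)/(RT) = (147−90.2)×10³/(8.314×721) = 56800/5994 = 9.476.
k_D/k_U = (3.48×10^8/1.82×10^12)·exp(9.476) = 1.912×10^-4 × 13037 = 2.49.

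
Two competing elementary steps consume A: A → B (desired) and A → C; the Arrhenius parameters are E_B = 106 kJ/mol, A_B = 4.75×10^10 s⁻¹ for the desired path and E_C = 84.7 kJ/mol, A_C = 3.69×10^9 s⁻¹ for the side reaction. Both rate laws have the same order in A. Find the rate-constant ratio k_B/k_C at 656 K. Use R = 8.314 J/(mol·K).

0.259

Since both paths have the same order in A, the concentration cancels and S_{B/C} = k_B/k_C = (A_B/A_C)·exp[(E_C−E_B)/(RT)].
(E_C−E_B)/(RT) = (84.7−106)×10³/(8.314×656) = -21300/5454 = -3.905.
k_B/k_C = (4.75×10^10/3.69×10^9)·exp(-3.905) = 12.87 × 0.02013 = 0.259.
Since E_B > E_C, raising the temperature improves selectivity toward B.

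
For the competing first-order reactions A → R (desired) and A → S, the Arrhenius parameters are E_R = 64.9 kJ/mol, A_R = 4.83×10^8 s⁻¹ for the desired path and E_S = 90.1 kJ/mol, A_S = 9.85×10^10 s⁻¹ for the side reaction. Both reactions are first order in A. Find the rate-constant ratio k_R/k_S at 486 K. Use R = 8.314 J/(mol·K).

2.51

k_R/k_S = (A_R/A_S)·exp[−(E_R−E_S)/(RT)] = (A_R/A_S)·exp[(E_S−E_R)/(RT)].
(E_S−E_R)/(RT) = (90.1−64.9)×10³/(8.314×486) = 25200/4041 = 6.237.
k_R/k_S = (4.83×10^8/9.85×10^10)·exp(6.237) = 0.004904 × 511.2 = 2.51.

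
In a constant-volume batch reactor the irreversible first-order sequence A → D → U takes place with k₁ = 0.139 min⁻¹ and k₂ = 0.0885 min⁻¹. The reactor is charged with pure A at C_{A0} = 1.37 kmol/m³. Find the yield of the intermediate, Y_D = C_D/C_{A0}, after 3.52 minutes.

0.328

For first-order series with pure A initially, C_D(t) = k₁C_{A0}/(k₂−k₁)·(e^(−k₁t) − e^(−k₂t)).
e^(−k₁t) = e^(−0.139×3.52) = e^(−0.4893) = 0.6131; e^(−k₂t) = e^(−0.3115) = 0.7323.
C_D = 0.139×1.37/(0.0885−0.139) × (0.6131−0.7323) = (-3.771)×(-0.1193) = 0.4497 kmol/m³.
Y_D = C_D/C_{A0} = 0.4497/1.37 = 0.328.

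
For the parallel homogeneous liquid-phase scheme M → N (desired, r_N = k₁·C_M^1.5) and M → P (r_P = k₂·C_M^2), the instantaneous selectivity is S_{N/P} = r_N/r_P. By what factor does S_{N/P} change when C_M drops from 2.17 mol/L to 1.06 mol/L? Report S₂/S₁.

1.43

S_{N/P} = (k₁/k₂)·C_M^-0.5, so S₂/S₁ = (C_{M,2}/C_{M,1})^-0.5.
= (1.06/2.17)^(-0.5) = (0.4885)^(-0.5) = 1.43.
Selectivity toward N rises as C_M falls — low-concentration operation is favoured.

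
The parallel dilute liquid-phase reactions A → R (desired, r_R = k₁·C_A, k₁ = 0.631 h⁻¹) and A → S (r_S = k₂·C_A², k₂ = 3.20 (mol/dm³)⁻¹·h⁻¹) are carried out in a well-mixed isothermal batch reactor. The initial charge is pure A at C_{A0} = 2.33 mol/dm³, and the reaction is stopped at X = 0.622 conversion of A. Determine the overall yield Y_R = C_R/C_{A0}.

0.0721

C_A = C_{A0}(1−X) = 0.8807 mol/dm³.
Along a PFR/batch, dC_R/dC_A = −r_R/(r_R+r_S) = −k₁/(k₁+k₂·C_A).
Integrating from C_{A0} to C_A: C_R = (0.631/3.20)·ln[(0.631+3.20·2.33)/(0.631+3.20·0.881)] = 0.1972·ln(8.087/3.449) = 0.1680 mol/dm³.
Y_R = C_R/C_{A0} = 0.1680/2.33 = 0.0721.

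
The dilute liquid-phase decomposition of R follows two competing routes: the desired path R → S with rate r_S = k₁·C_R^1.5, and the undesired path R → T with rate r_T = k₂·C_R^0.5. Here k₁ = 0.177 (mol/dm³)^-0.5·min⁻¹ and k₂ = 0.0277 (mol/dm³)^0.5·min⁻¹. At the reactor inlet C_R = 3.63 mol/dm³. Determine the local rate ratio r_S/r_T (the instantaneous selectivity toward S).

S_{S/T} = r_S/r_T = (k₁·C_R^1.5)/(k₂·C_R^0.5) = (k₁/k₂)·C_R.
= (0.177×3.630^1.5) / (0.0277×3.630^0.5) = 1.224/0.05278 = 23.2.
Since the desired path is higher order in R, keeping C_R high (PFR or concentrated feed) favours S.

23.2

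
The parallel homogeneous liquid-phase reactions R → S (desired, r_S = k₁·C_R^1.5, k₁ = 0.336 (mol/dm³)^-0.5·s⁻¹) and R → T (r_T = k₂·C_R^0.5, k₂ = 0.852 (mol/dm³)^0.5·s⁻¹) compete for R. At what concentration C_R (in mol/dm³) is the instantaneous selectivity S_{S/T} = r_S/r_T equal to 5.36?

13.6 mol/dm³

S_{S/T} = (k₁/k₂)·C_R ⇒ C_R = S·k₂/k₁.
= 5.36×0.852/0.336 = 13.6 mol/dm³.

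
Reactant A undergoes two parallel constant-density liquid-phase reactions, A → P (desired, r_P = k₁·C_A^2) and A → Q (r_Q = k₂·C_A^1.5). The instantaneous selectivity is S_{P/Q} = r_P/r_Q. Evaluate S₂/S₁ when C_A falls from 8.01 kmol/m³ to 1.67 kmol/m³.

0.457

S_{P/Q} = (k₁/k₂)·C_A^0.5, so S₂/S₁ = (C_{A,2}/C_{A,1})^0.5.
= (1.67/8.01)^0.5 = (0.2085)^0.5 = 0.457.
Selectivity toward P falls as C_A falls — high-concentration operation is favoured.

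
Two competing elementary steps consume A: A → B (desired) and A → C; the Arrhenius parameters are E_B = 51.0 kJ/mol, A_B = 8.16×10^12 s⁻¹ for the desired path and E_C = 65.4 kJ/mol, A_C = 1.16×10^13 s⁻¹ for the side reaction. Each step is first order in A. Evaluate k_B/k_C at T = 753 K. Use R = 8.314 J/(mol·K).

With equal orders, S_{B/C} = k_B/k_C = (A_B/A_C)·exp[(E_C−E_B)/(RT)].
(E_C−E_B)/(RT) = (65.4−51.0)×10³/(8.314×753) = 14400/6260 = 2.300.
k_B/k_C = (8.16×10^12/1.16×10^13)·exp(2.300) = 0.7034 × 9.976 = 7.02.
Since E_B < E_C, lowering the temperature improves selectivity toward B.

7.02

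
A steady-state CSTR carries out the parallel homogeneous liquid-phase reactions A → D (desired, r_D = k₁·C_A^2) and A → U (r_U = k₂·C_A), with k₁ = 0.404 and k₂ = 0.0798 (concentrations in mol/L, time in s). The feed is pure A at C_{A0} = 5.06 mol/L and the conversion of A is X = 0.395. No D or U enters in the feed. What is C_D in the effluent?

Exit C_A = C_{A0}(1−X) = 5.06×0.605 = 3.061 mol/L.
A CSTR operates uniformly at the exit composition, giving r_D = 3.786 and r_U = 0.2443 (each k·C_A^n at C_A = 3.061).
Fraction of consumed A going to D: r_D/(r_D+r_U) = 0.9394.
C_D = 0.9394·C_{A0}·X = 0.9394×5.06×0.395 = 1.88 mol/L.

1.88 mol/L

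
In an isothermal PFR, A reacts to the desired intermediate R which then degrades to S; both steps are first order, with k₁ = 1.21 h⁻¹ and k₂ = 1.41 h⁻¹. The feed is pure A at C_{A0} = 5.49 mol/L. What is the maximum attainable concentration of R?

For a first-order series the maximum intermediate yield is C_{R,max}/C_{A0} = (k₁/k₂)^[k₂/(k₂−k₁)].
= (1.21/1.41)^(1.41/(1.41−1.21)) = (0.8582)^(7.050) = 0.3401.
C_{R,max} = 0.3401×5.49 = 1.87 mol/L.

1.87 mol/L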